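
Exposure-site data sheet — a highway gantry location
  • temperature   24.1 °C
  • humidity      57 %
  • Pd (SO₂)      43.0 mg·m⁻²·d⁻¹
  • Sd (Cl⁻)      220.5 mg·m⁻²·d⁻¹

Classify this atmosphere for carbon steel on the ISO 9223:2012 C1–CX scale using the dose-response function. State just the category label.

carbon steel: T>10 °C ⇒ hinge -0.054·(24.1−10) = -0.7614
  SO₂ term: 1.77·43.0^0.52·exp(0.02·57-0.7614) = 18.27
  Sd branch = 0.102·Sd^0.62·e^(0.033·RH+0.04·T) = 49.78 μm/a
  r_corr = 18.27 + 49.78 = 68.06 μm/a
68.1 μm/a falls in (50, 80] for carbon steel → category C4

C4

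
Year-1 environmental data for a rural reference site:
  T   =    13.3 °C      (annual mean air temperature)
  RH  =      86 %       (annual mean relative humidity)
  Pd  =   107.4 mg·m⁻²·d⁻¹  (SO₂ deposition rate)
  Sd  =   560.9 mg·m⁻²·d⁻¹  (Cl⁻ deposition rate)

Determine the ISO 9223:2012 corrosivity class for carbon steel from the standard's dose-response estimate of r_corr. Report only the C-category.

carbon steel: T>10 °C ⇒ hinge -0.054·(13.3−10) = -0.1782
  SO₂ term: 1.77·107.4^0.52·exp(0.02·86-0.1782) = 94.12
  Cl⁻ term: 0.102·560.9^0.62·exp(0.033·86+0.04·13.3) = 150.1
  sum: 94.12 + 150.1 → r_corr = 244.3 μm/a
Category bounds: 200…700 μm/a bracket r_corr ⇒ CX

CX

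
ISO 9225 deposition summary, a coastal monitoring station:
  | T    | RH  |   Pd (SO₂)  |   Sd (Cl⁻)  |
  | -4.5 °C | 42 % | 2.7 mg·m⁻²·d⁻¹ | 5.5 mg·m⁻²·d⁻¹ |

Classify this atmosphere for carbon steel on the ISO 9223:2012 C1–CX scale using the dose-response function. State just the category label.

C2

carbon steel: f(T) = +0.150·(T−10) [T≤10 °C] = -2.1750
  sulphur-dioxide contribution → 0.7807 μm/a
  chloride contribution → 0.9804 μm/a
  ⇒ r_corr(carbon steel) = 1.761 μm/a
Category bounds: 1.3…25 μm/a bracket r_corr ⇒ C2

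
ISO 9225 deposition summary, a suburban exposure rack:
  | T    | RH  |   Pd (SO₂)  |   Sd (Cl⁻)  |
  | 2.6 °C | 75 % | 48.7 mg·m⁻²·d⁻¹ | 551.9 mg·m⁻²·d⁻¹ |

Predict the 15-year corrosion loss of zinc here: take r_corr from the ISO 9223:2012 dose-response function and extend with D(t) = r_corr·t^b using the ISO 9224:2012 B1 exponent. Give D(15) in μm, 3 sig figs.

zinc: temperature factor f = +0.038·(-7.4) = -0.2812
  SO₂ term: 0.0129·48.7^0.44·exp(0.046·75-0.2812) = 1.695
  Cl⁻ term: 0.0175·551.9^0.57·exp(0.008·75+0.085·2.6) = 1.454
  sum: 1.695 + 1.454 → r_corr = 3.149 μm/a
Power-law: D(15) = r_corr · 15^0.813
  D(15) = 3.149 × 15^0.813 = 3.149 × 9.04 = 28.47 μm

D(15) = 28.5 μm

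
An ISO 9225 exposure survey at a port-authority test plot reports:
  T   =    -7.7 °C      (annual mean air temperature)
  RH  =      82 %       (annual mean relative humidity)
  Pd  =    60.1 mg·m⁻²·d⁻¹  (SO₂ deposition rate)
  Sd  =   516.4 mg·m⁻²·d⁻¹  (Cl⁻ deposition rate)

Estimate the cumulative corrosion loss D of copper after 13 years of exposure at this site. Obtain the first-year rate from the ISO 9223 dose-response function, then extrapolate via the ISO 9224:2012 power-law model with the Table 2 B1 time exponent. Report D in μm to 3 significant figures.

D(13) = 5.18 μm

copper: f(T) = +0.126·(T−10) [T≤10 °C] = -2.2302
  Pd branch = 0.0053·Pd^0.26·e^(0.059·RH+f) = 0.2086 μm/a
  Sd branch = 0.01025·Sd^0.27·e^(0.036·RH+0.049·T) = 0.7268 μm/a
  sum: 0.2086 + 0.7268 → r_corr = 0.9354 μm/a
Power-law: D(13) = r_corr · 13^0.667
  D(13) = 0.9354 × 13^0.667 = 0.9354 × 5.534 = 5.176 μm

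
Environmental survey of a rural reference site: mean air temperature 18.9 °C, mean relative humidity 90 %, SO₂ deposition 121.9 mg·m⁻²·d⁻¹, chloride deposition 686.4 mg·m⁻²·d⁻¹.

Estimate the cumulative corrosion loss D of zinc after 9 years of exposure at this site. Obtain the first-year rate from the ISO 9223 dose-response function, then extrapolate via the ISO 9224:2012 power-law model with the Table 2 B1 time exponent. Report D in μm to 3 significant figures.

D(9) = 65.5 μm

zinc: temperature factor f = -0.071·(8.9) = -0.6319
  Pd branch = 0.0129·Pd^0.44·e^(0.046·RH+f) = 3.564 μm/a
  Cl⁻ term: 0.0175·686.4^0.57·exp(0.008·90+0.085·18.9) = 7.418
  r_corr = 3.564 + 7.418 = 10.98 μm/a
Power-law: D(9) = r_corr · 9^0.813
  D(9) = 10.98 × 9^0.813 = 10.98 × 5.968 = 65.54 μm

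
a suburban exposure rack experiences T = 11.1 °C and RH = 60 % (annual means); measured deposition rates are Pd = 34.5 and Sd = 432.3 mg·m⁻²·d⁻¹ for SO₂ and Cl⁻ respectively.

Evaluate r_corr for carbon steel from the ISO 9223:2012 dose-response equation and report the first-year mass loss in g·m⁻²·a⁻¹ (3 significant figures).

r_corr = 663 g·m⁻²·a⁻¹

carbon steel: temperature factor f = -0.054·(1.1) = -0.0594
  Pd branch = 1.77·Pd^0.52·e^(0.02·RH+f) = 34.91 μm/a
  Cl⁻ term: 0.102·432.3^0.62·exp(0.033·60+0.04·11.1) = 49.6
  sum: 34.91 + 49.6 → r_corr = 84.52 μm/a
Convert to mass loss: 84.52 μm/a × 7.85 g/cm³ = 663.5 g·m⁻²·a⁻¹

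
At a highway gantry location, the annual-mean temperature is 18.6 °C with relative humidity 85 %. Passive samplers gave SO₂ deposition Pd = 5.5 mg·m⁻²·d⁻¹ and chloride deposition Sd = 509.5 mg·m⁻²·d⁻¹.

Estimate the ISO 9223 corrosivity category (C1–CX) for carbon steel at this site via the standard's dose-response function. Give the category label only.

carbon steel: f(T) = -0.054·(T−10) [T>10 °C] = -0.4644
  sulphur-dioxide contribution → 14.78 μm/a
  chloride contribution → 169.2 μm/a
  total first-year rate 184 μm/a
Category bounds: 80…200 μm/a bracket r_corr ⇒ C5

C5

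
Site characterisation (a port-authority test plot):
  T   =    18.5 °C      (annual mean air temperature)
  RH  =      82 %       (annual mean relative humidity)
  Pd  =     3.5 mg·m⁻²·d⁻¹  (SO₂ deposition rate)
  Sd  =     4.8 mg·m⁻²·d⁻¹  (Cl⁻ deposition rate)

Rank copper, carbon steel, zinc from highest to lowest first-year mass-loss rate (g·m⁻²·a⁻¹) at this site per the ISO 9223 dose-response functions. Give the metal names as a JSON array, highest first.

copper: f(T) = -0.080·(T−10) [T>10 °C] = -0.6800
  Pd branch = 0.0053·Pd^0.26·e^(0.059·RH+f) = 0.4694 μm/a
  Cl⁻ term: 0.01025·4.8^0.27·exp(0.036·82+0.049·18.5) = 0.742
  sum: 0.4694 + 0.742 → r_corr = 1.211 μm/a
  mass loss = 1.211 μm/a × 8.96 g/cm³ = 10.85 g·m⁻²·a⁻¹
carbon steel: T>10 °C ⇒ hinge -0.054·(18.5−10) = -0.4590
  Pd branch = 1.77·Pd^0.52·e^(0.02·RH+f) = 11.06 μm/a
  Cl⁻ term: 0.102·4.8^0.62·exp(0.033·82+0.04·18.5) = 8.463
  r_corr = 11.06 + 8.463 = 19.52 μm/a
  mass loss = 19.52 μm/a × 7.85 g/cm³ = 153.3 g·m⁻²·a⁻¹
zinc: temperature factor f = -0.071·(8.5) = -0.6035
  Pd branch = 0.0129·Pd^0.44·e^(0.046·RH+f) = 0.5322 μm/a
  Sd branch = 0.0175·Sd^0.57·e^(0.008·RH+0.085·T) = 0.3973 μm/a
  sum: 0.5322 + 0.3973 → r_corr = 0.9295 μm/a
  mass loss = 0.9295 μm/a × 7.14 g/cm³ = 6.637 g·m⁻²·a⁻¹
Ordering by g·m⁻²·a⁻¹: carbon steel (153) > copper (10.9) > zinc (6.64)

["carbon steel", "copper", "zinc"]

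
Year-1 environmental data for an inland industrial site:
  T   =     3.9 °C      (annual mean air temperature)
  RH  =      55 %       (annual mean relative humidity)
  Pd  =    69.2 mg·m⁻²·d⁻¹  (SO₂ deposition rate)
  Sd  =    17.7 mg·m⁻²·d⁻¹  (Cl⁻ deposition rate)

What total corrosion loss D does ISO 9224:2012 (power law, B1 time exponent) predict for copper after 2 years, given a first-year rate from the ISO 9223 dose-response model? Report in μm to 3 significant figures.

copper: f(T) = +0.126·(T−10) [T≤10 °C] = -0.7686
  SO₂ term: 0.0053·69.2^0.26·exp(0.059·55-0.7686) = 0.1898
  Cl⁻ term: 0.01025·17.7^0.27·exp(0.036·55+0.049·3.9) = 0.1952
  sum: 0.1898 + 0.1952 → r_corr = 0.385 μm/a
Long-term exponent b (ISO 9224 Table 2, B1) = 0.667
  D(2) = 0.385 × 2^0.667 = 0.385 × 1.588 = 0.6113 μm

D(2) = 0.611 μm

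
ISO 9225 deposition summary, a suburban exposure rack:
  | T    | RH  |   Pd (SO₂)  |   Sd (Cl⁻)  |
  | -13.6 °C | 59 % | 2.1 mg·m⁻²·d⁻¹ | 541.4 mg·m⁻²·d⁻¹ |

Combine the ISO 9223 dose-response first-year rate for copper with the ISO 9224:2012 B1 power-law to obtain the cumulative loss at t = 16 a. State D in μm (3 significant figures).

D(16) = 1.60 μm

copper: f(T) = +0.126·(T−10) [T≤10 °C] = -2.9736
  sulphur-dioxide contribution → 0.01068 μm/a
  chloride contribution → 0.2409 μm/a
  ⇒ r_corr(copper) = 0.2516 μm/a
ISO 9224: D(t) = r_corr · t^b with b = 0.667 (copper, B1)
  D(16) = 0.2516 × 16^0.667 = 0.2516 × 6.355 = 1.599 μm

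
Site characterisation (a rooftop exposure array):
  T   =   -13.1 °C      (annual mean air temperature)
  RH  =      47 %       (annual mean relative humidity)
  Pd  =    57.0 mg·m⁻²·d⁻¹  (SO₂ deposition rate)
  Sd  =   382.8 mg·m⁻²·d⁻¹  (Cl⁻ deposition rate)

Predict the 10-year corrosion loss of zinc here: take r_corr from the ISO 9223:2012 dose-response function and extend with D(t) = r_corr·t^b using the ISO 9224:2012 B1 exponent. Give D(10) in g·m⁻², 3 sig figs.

D(10) = 24.3 g·m⁻²

zinc: f(T) = +0.038·(T−10) [T≤10 °C] = -0.8778
  SO₂ term: 0.0129·57.0^0.44·exp(0.046·47-0.8778) = 0.276
  Cl⁻ term: 0.0175·382.8^0.57·exp(0.008·47+0.085·-13.1) = 0.2483
  r_corr = 0.276 + 0.2483 = 0.5243 μm/a
Long-term exponent b (ISO 9224 Table 2, B1) = 0.813
  D(10) = 0.5243 × 10^0.813 = 0.5243 × 6.501 = 3.409 μm
  Mass loss = 3.409 μm × 7.14 g/cm³ = 24.34 g·m⁻²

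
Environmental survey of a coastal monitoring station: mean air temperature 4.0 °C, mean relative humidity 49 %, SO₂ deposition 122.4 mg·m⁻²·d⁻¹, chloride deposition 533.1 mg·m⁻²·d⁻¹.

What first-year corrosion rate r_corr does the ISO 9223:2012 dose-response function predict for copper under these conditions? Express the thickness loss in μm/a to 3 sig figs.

r_corr = 0.553 μm/a

copper: temperature factor f = +0.126·(-6.0) = -0.7560
  SO₂ term: 0.0053·122.4^0.26·exp(0.059·49-0.7560) = 0.1564
  Sd branch = 0.01025·Sd^0.27·e^(0.036·RH+0.049·T) = 0.3964 μm/a
  sum: 0.1564 + 0.3964 → r_corr = 0.5529 μm/a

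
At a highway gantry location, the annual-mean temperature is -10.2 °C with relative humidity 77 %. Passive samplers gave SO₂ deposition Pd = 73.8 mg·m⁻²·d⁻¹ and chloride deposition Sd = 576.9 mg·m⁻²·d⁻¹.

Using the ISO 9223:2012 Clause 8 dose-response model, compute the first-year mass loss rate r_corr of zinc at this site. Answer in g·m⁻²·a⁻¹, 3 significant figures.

r_corr = 13.4 g·m⁻²·a⁻¹

zinc: temperature factor f = +0.038·(-20.2) = -0.7676
  sulphur-dioxide contribution → 1.372 μm/a
  chloride contribution → 0.5103 μm/a
  total first-year rate 1.883 μm/a
Convert to mass loss: 1.883 μm/a × 7.14 g/cm³ = 13.44 g·m⁻²·a⁻¹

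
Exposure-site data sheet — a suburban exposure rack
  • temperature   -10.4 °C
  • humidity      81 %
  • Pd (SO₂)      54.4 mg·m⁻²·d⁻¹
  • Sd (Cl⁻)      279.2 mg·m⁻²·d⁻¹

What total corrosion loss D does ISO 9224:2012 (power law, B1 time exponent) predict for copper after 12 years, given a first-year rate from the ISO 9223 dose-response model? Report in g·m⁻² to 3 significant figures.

D(12) = 30.9 g·m⁻²

copper: T≤10 °C ⇒ hinge +0.126·(-10.4−10) = -2.5704
  Pd branch = 0.0053·Pd^0.26·e^(0.059·RH+f) = 0.1364 μm/a
  Cl⁻ term: 0.01025·279.2^0.27·exp(0.036·81+0.049·-10.4) = 0.5202
  sum: 0.1364 + 0.5202 → r_corr = 0.6566 μm/a
Long-term exponent b (ISO 9224 Table 2, B1) = 0.667
  D(12) = 0.6566 × 12^0.667 = 0.6566 × 5.246 = 3.444 μm
  Mass loss = 3.444 μm × 8.96 g/cm³ = 30.86 g·m⁻²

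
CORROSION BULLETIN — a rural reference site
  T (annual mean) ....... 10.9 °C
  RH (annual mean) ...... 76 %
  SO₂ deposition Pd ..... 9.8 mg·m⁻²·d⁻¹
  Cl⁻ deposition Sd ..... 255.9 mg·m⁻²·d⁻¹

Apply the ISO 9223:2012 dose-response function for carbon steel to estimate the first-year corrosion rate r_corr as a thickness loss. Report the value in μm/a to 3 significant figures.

r_corr = 85.5 μm/a

carbon steel: temperature factor f = -0.054·(0.9) = -0.0486
  sulphur-dioxide contribution → 25.26 μm/a
  chloride contribution → 60.28 μm/a
  total first-year rate 85.54 μm/a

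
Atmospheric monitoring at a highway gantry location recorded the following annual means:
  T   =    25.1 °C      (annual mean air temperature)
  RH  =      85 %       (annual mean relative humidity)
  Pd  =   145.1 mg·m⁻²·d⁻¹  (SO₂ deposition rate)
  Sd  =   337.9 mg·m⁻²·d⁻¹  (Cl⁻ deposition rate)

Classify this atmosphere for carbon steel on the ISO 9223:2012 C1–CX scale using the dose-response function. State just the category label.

CX

carbon steel: f(T) = -0.054·(T−10) [T>10 °C] = -0.8154
  sulphur-dioxide contribution → 57.04 μm/a
  chloride contribution → 170.1 μm/a
  total first-year rate 227.1 μm/a
227 μm/a falls in (200, 700] for carbon steel → category CX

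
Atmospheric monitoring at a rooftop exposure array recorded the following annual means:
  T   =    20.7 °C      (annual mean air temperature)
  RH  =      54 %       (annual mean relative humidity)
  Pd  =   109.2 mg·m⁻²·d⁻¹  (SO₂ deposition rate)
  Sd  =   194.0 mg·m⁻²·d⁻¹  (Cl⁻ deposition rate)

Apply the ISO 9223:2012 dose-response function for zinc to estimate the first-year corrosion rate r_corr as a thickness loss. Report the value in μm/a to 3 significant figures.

zinc: T>10 °C ⇒ hinge -0.071·(20.7−10) = -0.7597
  SO₂ term: 0.0129·109.2^0.44·exp(0.046·54-0.7597) = 0.5705
  Sd branch = 0.0175·Sd^0.57·e^(0.008·RH+0.085·T) = 3.154 μm/a
  r_corr = 0.5705 + 3.154 = 3.724 μm/a

r_corr = 3.72 μm/a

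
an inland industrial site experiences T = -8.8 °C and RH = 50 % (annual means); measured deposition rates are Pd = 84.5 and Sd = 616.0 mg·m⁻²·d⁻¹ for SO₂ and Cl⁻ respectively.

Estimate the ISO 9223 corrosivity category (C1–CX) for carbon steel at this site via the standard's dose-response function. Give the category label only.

carbon steel: f(T) = +0.150·(T−10) [T≤10 °C] = -2.8200
  Pd branch = 1.77·Pd^0.52·e^(0.02·RH+f) = 2.881 μm/a
  Sd branch = 0.102·Sd^0.62·e^(0.033·RH+0.04·T) = 20.04 μm/a
  r_corr = 2.881 + 20.04 = 22.92 μm/a
ISO 9223 Table 2 (carbon steel): 1.3 < 22.9 ≤ 25 μm/a ⇒ C2

C2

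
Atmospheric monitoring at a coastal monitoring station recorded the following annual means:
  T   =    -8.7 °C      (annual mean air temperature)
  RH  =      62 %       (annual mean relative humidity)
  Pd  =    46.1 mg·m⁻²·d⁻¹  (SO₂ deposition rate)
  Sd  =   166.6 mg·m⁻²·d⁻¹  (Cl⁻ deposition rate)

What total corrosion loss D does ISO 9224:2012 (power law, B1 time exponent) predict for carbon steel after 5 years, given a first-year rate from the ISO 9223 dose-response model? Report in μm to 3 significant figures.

D(5) = 37.1 μm

carbon steel: f(T) = +0.150·(T−10) [T≤10 °C] = -2.8050
  Pd branch = 1.77·Pd^0.52·e^(0.02·RH+f) = 2.713 μm/a
  Sd branch = 0.102·Sd^0.62·e^(0.033·RH+0.04·T) = 13.29 μm/a
  sum: 2.713 + 13.29 → r_corr = 16 μm/a
Power-law: D(5) = r_corr · 5^0.523
  D(5) = 16 × 5^0.523 = 16 × 2.32 = 37.13 μm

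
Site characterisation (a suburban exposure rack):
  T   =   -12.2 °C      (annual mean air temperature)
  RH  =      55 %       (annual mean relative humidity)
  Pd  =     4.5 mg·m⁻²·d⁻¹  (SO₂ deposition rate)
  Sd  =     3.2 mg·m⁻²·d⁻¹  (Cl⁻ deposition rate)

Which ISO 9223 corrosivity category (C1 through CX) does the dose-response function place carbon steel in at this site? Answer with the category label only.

carbon steel: T≤10 °C ⇒ hinge +0.150·(-12.2−10) = -3.3300
  SO₂ term: 1.77·4.5^0.52·exp(0.02·55-3.3300) = 0.4161
  Sd branch = 0.102·Sd^0.62·e^(0.033·RH+0.04·T) = 0.7909 μm/a
  r_corr = 0.4161 + 0.7909 = 1.207 μm/a
ISO 9223 Table 2 (carbon steel): 0 < 1.21 ≤ 1.3 μm/a ⇒ C1

C1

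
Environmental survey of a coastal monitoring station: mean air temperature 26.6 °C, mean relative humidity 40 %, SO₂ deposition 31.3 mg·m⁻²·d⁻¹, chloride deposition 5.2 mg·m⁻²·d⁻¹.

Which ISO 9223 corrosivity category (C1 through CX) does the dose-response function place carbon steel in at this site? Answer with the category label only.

C2

carbon steel: f(T) = -0.054·(T−10) [T>10 °C] = -0.8964
  Pd branch = 1.77·Pd^0.52·e^(0.02·RH+f) = 9.634 μm/a
  Sd branch = 0.102·Sd^0.62·e^(0.033·RH+0.04·T) = 3.075 μm/a
  r_corr = 9.634 + 3.075 = 12.71 μm/a
ISO 9223 Table 2 (carbon steel): 1.3 < 12.7 ≤ 25 μm/a ⇒ C2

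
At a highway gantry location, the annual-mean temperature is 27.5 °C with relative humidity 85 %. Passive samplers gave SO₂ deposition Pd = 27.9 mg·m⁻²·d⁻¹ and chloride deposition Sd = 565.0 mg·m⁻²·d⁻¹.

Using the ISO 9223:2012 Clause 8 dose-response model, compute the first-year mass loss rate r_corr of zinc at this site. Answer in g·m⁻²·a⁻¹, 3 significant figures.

zinc: f(T) = -0.071·(T−10) [T>10 °C] = -1.2425
  SO₂ term: 0.0129·27.9^0.44·exp(0.046·85-1.2425) = 0.8038
  Sd branch = 0.0175·Sd^0.57·e^(0.008·RH+0.085·T) = 13.25 μm/a
  r_corr = 0.8038 + 13.25 = 14.05 μm/a
Convert to mass loss: 14.05 μm/a × 7.14 g/cm³ = 100.3 g·m⁻²·a⁻¹

r_corr = 100 g·m⁻²·a⁻¹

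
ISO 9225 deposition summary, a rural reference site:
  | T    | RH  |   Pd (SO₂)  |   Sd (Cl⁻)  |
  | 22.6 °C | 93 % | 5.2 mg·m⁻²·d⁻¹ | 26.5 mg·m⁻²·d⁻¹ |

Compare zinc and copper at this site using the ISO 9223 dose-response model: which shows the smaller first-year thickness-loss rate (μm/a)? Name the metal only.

zinc

zinc: f(T) = -0.071·(T−10) [T>10 °C] = -0.8946
  Pd branch = 0.0129·Pd^0.44·e^(0.046·RH+f) = 0.7853 μm/a
  Sd branch = 0.0175·Sd^0.57·e^(0.008·RH+0.085·T) = 1.628 μm/a
  r_corr = 0.7853 + 1.628 = 2.413 μm/a
copper: T>10 °C ⇒ hinge -0.080·(22.6−10) = -1.0080
  SO₂ term: 0.0053·5.2^0.26·exp(0.059·93-1.0080) = 0.7172
  Cl⁻ term: 0.01025·26.5^0.27·exp(0.036·93+0.049·22.6) = 2.138
  sum: 0.7172 + 2.138 → r_corr = 2.855 μm/a
Ordering by μm/a: copper (2.85) > zinc (2.41)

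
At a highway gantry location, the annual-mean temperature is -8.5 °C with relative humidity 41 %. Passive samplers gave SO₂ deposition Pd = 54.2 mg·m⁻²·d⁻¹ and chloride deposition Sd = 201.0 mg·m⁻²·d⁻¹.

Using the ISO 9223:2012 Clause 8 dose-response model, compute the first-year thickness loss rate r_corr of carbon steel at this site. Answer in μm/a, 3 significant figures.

r_corr = 9.52 μm/a

carbon steel: f(T) = +0.150·(T−10) [T≤10 °C] = -2.7750
  SO₂ term: 1.77·54.2^0.52·exp(0.02·41-2.7750) = 1.998
  Sd branch = 0.102·Sd^0.62·e^(0.033·RH+0.04·T) = 7.525 μm/a
  r_corr = 1.998 + 7.525 = 9.523 μm/a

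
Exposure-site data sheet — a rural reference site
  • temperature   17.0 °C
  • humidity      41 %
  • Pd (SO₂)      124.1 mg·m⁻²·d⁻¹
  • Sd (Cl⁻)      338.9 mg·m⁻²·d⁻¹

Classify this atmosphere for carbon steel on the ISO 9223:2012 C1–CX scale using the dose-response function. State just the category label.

carbon steel: f(T) = -0.054·(T−10) [T>10 °C] = -0.3780
  SO₂ term: 1.77·124.1^0.52·exp(0.02·41-0.3780) = 33.78
  Cl⁻ term: 0.102·338.9^0.62·exp(0.033·41+0.04·17.0) = 28.85
  r_corr = 33.78 + 28.85 = 62.63 μm/a
Category bounds: 50…80 μm/a bracket r_corr ⇒ C4

C4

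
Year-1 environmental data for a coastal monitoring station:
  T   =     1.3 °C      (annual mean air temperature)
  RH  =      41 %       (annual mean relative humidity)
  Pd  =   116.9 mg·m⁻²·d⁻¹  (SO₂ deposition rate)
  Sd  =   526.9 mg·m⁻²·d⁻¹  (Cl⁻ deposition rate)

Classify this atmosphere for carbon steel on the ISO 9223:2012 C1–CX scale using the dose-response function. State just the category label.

carbon steel: temperature factor f = +0.150·(-8.7) = -1.3050
  Pd branch = 1.77·Pd^0.52·e^(0.02·RH+f) = 12.96 μm/a
  Cl⁻ term: 0.102·526.9^0.62·exp(0.033·41+0.04·1.3) = 20.24
  r_corr = 12.96 + 20.24 = 33.2 μm/a
ISO 9223 Table 2 (carbon steel): 25 < 33.2 ≤ 50 μm/a ⇒ C3

C3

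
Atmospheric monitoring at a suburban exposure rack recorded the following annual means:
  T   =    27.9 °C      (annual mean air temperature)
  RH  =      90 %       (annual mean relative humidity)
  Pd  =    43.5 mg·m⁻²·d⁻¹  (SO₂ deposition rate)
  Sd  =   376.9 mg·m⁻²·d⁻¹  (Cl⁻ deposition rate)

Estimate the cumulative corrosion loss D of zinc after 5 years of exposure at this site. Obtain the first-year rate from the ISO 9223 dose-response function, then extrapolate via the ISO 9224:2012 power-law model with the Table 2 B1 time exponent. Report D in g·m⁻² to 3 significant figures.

zinc: f(T) = -0.071·(T−10) [T>10 °C] = -1.2709
  sulphur-dioxide contribution → 1.196 μm/a
  chloride contribution → 11.33 μm/a
  ⇒ r_corr(zinc) = 12.52 μm/a
ISO 9224: D(t) = r_corr · t^b with b = 0.813 (zinc, B1)
  D(5) = 12.52 × 5^0.813 = 12.52 × 3.701 = 46.34 μm
  Mass loss = 46.34 μm × 7.14 g/cm³ = 330.9 g·m⁻²

D(5) = 331 g·m⁻²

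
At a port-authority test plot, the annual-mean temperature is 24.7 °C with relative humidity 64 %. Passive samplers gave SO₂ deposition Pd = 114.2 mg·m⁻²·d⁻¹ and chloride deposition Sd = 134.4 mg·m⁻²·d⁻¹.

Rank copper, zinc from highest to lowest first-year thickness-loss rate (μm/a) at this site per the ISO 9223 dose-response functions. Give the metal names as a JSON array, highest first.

["zinc", "copper"]

copper: f(T) = -0.080·(T−10) [T>10 °C] = -1.1760
  sulphur-dioxide contribution → 0.2446 μm/a
  chloride contribution → 1.293 μm/a
  ⇒ r_corr(copper) = 1.538 μm/a
zinc: T>10 °C ⇒ hinge -0.071·(24.7−10) = -1.0437
  sulphur-dioxide contribution → 0.6938 μm/a
  chloride contribution → 3.894 μm/a
  total first-year rate 4.588 μm/a
Ordering by μm/a: zinc (4.59) > copper (1.54)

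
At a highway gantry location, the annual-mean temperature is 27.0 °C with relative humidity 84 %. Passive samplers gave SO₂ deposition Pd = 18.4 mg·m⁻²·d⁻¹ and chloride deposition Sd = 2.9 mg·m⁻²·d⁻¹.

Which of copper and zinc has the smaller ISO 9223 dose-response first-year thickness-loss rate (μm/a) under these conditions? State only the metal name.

zinc

copper: T>10 °C ⇒ hinge -0.080·(27.0−10) = -1.3600
  Pd branch = 0.0053·Pd^0.26·e^(0.059·RH+f) = 0.412 μm/a
  Cl⁻ term: 0.01025·2.9^0.27·exp(0.036·84+0.049·27.0) = 1.055
  r_corr = 0.412 + 1.055 = 1.467 μm/a
zinc: f(T) = -0.071·(T−10) [T>10 °C] = -1.2070
  SO₂ term: 0.0129·18.4^0.44·exp(0.046·84-1.2070) = 0.6623
  Cl⁻ term: 0.0175·2.9^0.57·exp(0.008·84+0.085·27.0) = 0.624
  sum: 0.6623 + 0.624 → r_corr = 1.286 μm/a
Ordering by μm/a: copper (1.47) > zinc (1.29)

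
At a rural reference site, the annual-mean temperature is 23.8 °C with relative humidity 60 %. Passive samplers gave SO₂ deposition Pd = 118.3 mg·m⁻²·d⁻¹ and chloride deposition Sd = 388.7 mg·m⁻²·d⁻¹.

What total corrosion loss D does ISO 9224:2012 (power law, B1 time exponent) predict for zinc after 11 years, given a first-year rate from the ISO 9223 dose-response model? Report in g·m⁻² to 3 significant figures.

zinc: T>10 °C ⇒ hinge -0.071·(23.8−10) = -0.9798
  sulphur-dioxide contribution → 0.6249 μm/a
  chloride contribution → 6.4 μm/a
  ⇒ r_corr(zinc) = 7.025 μm/a
Long-term exponent b (ISO 9224 Table 2, B1) = 0.813
  D(11) = 7.025 × 11^0.813 = 7.025 × 7.025 = 49.35 μm
  Mass loss = 49.35 μm × 7.14 g/cm³ = 352.3 g·m⁻²

D(11) = 352 g·m⁻²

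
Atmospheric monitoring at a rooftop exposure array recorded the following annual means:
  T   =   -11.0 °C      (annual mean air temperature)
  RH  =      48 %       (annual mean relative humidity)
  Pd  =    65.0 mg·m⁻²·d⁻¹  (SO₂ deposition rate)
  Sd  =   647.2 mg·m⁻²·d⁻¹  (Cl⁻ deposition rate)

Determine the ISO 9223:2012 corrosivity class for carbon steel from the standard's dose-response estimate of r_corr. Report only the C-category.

C2

carbon steel: f(T) = +0.150·(T−10) [T≤10 °C] = -3.1500
  sulphur-dioxide contribution → 1.736 μm/a
  chloride contribution → 17.71 μm/a
  ⇒ r_corr(carbon steel) = 19.45 μm/a
Category bounds: 1.3…25 μm/a bracket r_corr ⇒ C2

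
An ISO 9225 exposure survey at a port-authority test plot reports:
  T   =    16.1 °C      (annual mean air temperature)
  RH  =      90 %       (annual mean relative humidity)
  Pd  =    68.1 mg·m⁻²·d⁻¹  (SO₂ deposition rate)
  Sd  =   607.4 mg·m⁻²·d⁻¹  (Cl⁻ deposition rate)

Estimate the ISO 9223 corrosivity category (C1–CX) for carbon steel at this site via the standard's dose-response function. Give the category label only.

carbon steel: T>10 °C ⇒ hinge -0.054·(16.1−10) = -0.3294
  Pd branch = 1.77·Pd^0.52·e^(0.02·RH+f) = 69.16 μm/a
  Sd branch = 0.102·Sd^0.62·e^(0.033·RH+0.04·T) = 201.3 μm/a
  sum: 69.16 + 201.3 → r_corr = 270.5 μm/a
Category bounds: 200…700 μm/a bracket r_corr ⇒ CX

CX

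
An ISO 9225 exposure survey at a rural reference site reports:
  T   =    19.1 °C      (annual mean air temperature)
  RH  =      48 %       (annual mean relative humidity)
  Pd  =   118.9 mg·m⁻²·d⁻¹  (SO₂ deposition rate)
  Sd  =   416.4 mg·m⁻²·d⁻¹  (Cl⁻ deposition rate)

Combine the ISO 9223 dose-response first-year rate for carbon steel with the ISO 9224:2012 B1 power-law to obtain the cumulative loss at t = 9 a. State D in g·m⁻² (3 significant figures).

carbon steel: temperature factor f = -0.054·(9.1) = -0.4914
  SO₂ term: 1.77·118.9^0.52·exp(0.02·48-0.4914) = 33.93
  Sd branch = 0.102·Sd^0.62·e^(0.033·RH+0.04·T) = 44.92 μm/a
  r_corr = 33.93 + 44.92 = 78.85 μm/a
ISO 9224: D(t) = r_corr · t^b with b = 0.523 (carbon steel, B1)
  D(9) = 78.85 × 9^0.523 = 78.85 × 3.156 = 248.8 μm
  Mass loss = 248.8 μm × 7.85 g/cm³ = 1953 g·m⁻²

D(9) = 1.95e+03 g·m⁻²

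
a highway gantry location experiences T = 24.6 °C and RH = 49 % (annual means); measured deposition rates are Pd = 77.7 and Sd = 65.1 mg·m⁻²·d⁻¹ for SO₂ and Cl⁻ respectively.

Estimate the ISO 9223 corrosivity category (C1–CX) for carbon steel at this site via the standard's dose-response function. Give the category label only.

C3

carbon steel: temperature factor f = -0.054·(14.6) = -0.7884
  Pd branch = 1.77·Pd^0.52·e^(0.02·RH+f) = 20.62 μm/a
  Cl⁻ term: 0.102·65.1^0.62·exp(0.033·49+0.04·24.6) = 18.31
  sum: 20.62 + 18.31 → r_corr = 38.92 μm/a
ISO 9223 Table 2 (carbon steel): 25 < 38.9 ≤ 50 μm/a ⇒ C3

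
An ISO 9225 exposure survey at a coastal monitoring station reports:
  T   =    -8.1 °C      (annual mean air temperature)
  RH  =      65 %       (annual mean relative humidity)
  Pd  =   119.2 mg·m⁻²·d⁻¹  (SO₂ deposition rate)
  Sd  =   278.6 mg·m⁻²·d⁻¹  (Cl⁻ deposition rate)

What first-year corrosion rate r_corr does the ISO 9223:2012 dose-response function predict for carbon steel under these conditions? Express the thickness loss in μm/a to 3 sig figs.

r_corr = 25.8 μm/a

carbon steel: temperature factor f = +0.150·(-18.1) = -2.7150
  SO₂ term: 1.77·119.2^0.52·exp(0.02·65-2.7150) = 5.165
  Sd branch = 0.102·Sd^0.62·e^(0.033·RH+0.04·T) = 20.67 μm/a
  r_corr = 5.165 + 20.67 = 25.84 μm/a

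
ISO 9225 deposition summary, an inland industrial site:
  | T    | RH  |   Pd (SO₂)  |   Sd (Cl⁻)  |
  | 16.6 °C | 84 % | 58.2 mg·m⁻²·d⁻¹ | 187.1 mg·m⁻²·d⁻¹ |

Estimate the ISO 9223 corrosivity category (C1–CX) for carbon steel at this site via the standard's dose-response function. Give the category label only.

carbon steel: f(T) = -0.054·(T−10) [T>10 °C] = -0.3564
  sulphur-dioxide contribution → 55.03 μm/a
  chloride contribution → 81.19 μm/a
  ⇒ r_corr(carbon steel) = 136.2 μm/a
Category bounds: 80…200 μm/a bracket r_corr ⇒ C5

C5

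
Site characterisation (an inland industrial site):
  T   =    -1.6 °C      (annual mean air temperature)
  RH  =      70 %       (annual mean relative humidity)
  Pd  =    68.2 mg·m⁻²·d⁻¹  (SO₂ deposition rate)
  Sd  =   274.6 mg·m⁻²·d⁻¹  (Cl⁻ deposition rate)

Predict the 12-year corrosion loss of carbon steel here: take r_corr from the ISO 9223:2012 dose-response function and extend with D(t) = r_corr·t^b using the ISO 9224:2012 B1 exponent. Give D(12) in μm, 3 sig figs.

D(12) = 156 μm

carbon steel: f(T) = +0.150·(T−10) [T≤10 °C] = -1.7400
  Pd branch = 1.77·Pd^0.52·e^(0.02·RH+f) = 11.32 μm/a
  Cl⁻ term: 0.102·274.6^0.62·exp(0.033·70+0.04·-1.6) = 31.33
  r_corr = 11.32 + 31.33 = 42.66 μm/a
Power-law: D(12) = r_corr · 12^0.523
  D(12) = 42.66 × 12^0.523 = 42.66 × 3.668 = 156.5 μm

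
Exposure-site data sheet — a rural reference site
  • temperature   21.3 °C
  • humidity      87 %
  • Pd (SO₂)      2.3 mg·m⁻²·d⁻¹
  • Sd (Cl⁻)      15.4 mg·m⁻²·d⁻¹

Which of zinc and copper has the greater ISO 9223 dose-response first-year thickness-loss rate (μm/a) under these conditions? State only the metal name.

zinc: f(T) = -0.071·(T−10) [T>10 °C] = -0.8023
  sulphur-dioxide contribution → 0.4564 μm/a
  chloride contribution → 1.02 μm/a
  ⇒ r_corr(zinc) = 1.476 μm/a
copper: temperature factor f = -0.080·(11.3) = -0.9040
  sulphur-dioxide contribution → 0.4518 μm/a
  chloride contribution → 1.396 μm/a
  total first-year rate 1.848 μm/a
Ordering by μm/a: copper (1.85) > zinc (1.48)

copper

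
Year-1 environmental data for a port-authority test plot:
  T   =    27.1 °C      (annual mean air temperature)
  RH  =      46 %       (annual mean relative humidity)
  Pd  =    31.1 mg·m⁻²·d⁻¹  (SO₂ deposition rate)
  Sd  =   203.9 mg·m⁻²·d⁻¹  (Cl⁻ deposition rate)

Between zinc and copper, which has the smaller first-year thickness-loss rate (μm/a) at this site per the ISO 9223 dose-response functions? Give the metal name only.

zinc: f(T) = -0.071·(T−10) [T>10 °C] = -1.2141
  SO₂ term: 0.0129·31.1^0.44·exp(0.046·46-1.2141) = 0.1442
  Sd branch = 0.0175·Sd^0.57·e^(0.008·RH+0.085·T) = 5.244 μm/a
  sum: 0.1442 + 5.244 → r_corr = 5.388 μm/a
copper: temperature factor f = -0.080·(17.1) = -1.3680
  Pd branch = 0.0053·Pd^0.26·e^(0.059·RH+f) = 0.04977 μm/a
  Cl⁻ term: 0.01025·203.9^0.27·exp(0.036·46+0.049·27.1) = 0.8514
  r_corr = 0.04977 + 0.8514 = 0.9012 μm/a
Ordering by μm/a: zinc (5.39) > copper (0.901)

copper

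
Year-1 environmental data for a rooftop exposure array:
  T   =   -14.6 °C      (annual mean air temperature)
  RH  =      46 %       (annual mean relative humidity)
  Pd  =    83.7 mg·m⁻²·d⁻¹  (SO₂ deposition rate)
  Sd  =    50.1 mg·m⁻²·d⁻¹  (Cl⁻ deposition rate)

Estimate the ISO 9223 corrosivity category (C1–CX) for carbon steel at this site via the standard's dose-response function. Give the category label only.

carbon steel: T≤10 °C ⇒ hinge +0.150·(-14.6−10) = -3.6900
  SO₂ term: 1.77·83.7^0.52·exp(0.02·46-3.6900) = 1.109
  Sd branch = 0.102·Sd^0.62·e^(0.033·RH+0.04·T) = 2.939 μm/a
  sum: 1.109 + 2.939 → r_corr = 4.047 μm/a
Category bounds: 1.3…25 μm/a bracket r_corr ⇒ C2

C2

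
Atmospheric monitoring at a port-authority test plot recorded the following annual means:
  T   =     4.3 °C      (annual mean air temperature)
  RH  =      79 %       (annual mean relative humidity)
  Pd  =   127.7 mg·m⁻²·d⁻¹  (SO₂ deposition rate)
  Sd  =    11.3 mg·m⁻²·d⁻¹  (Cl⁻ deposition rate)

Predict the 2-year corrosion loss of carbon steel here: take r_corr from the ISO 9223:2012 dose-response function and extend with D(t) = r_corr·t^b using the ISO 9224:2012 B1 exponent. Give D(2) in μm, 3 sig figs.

carbon steel: f(T) = +0.150·(T−10) [T≤10 °C] = -0.8550
  SO₂ term: 1.77·127.7^0.52·exp(0.02·79-0.8550) = 45.5
  Sd branch = 0.102·Sd^0.62·e^(0.033·RH+0.04·T) = 7.386 μm/a
  sum: 45.5 + 7.386 → r_corr = 52.89 μm/a
Long-term exponent b (ISO 9224 Table 2, B1) = 0.523
  D(2) = 52.89 × 2^0.523 = 52.89 × 1.437 = 76 μm

D(2) = 76.0 μm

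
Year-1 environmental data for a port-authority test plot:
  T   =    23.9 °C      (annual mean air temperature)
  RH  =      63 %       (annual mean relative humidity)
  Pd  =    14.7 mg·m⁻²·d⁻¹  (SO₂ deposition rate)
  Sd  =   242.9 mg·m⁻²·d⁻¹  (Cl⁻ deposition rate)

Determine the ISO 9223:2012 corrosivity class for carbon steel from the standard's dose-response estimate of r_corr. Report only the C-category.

carbon steel: temperature factor f = -0.054·(13.9) = -0.7506
  Pd branch = 1.77·Pd^0.52·e^(0.02·RH+f) = 11.92 μm/a
  Sd branch = 0.102·Sd^0.62·e^(0.033·RH+0.04·T) = 63.92 μm/a
  sum: 11.92 + 63.92 → r_corr = 75.84 μm/a
ISO 9223 Table 2 (carbon steel): 50 < 75.8 ≤ 80 μm/a ⇒ C4

C4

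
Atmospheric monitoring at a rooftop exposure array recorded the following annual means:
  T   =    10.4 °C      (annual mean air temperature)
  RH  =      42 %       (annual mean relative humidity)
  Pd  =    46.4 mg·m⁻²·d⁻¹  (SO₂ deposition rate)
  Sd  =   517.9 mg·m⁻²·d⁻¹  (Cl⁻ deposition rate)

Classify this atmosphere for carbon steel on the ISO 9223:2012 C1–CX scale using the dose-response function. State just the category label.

C4

carbon steel: f(T) = -0.054·(T−10) [T>10 °C] = -0.0216
  Pd branch = 1.77·Pd^0.52·e^(0.02·RH+f) = 29.51 μm/a
  Cl⁻ term: 0.102·517.9^0.62·exp(0.033·42+0.04·10.4) = 29.79
  sum: 29.51 + 29.79 → r_corr = 59.3 μm/a
ISO 9223 Table 2 (carbon steel): 50 < 59.3 ≤ 80 μm/a ⇒ C4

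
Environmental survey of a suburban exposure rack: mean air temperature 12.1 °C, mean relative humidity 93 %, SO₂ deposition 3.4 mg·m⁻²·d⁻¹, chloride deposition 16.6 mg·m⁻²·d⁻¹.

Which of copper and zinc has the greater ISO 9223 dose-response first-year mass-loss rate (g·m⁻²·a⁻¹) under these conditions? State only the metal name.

copper: f(T) = -0.080·(T−10) [T>10 °C] = -0.1680
  Pd branch = 0.0053·Pd^0.26·e^(0.059·RH+f) = 1.488 μm/a
  Cl⁻ term: 0.01025·16.6^0.27·exp(0.036·93+0.049·12.1) = 1.126
  sum: 1.488 + 1.126 → r_corr = 2.614 μm/a
  mass loss = 2.614 μm/a × 8.96 g/cm³ = 23.42 g·m⁻²·a⁻¹
zinc: f(T) = -0.071·(T−10) [T>10 °C] = -0.1491
  Pd branch = 0.0129·Pd^0.44·e^(0.046·RH+f) = 1.373 μm/a
  Cl⁻ term: 0.0175·16.6^0.57·exp(0.008·93+0.085·12.1) = 0.5108
  sum: 1.373 + 0.5108 → r_corr = 1.884 μm/a
  mass loss = 1.884 μm/a × 7.14 g/cm³ = 13.45 g·m⁻²·a⁻¹
Ordering by g·m⁻²·a⁻¹: copper (23.4) > zinc (13.4)

copper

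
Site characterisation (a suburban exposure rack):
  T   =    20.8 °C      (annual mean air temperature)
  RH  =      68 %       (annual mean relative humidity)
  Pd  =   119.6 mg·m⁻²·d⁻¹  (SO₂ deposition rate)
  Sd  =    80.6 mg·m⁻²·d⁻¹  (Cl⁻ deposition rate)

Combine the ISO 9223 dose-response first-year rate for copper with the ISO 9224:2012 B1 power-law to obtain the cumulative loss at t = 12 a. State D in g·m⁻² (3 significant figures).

copper: f(T) = -0.080·(T−10) [T>10 °C] = -0.8640
  Pd branch = 0.0053·Pd^0.26·e^(0.059·RH+f) = 0.4282 μm/a
  Sd branch = 0.01025·Sd^0.27·e^(0.036·RH+0.049·T) = 1.075 μm/a
  r_corr = 0.4282 + 1.075 = 1.503 μm/a
Power-law: D(12) = r_corr · 12^0.667
  D(12) = 1.503 × 12^0.667 = 1.503 × 5.246 = 7.883 μm
  Mass loss = 7.883 μm × 8.96 g/cm³ = 70.63 g·m⁻²

D(12) = 70.6 g·m⁻²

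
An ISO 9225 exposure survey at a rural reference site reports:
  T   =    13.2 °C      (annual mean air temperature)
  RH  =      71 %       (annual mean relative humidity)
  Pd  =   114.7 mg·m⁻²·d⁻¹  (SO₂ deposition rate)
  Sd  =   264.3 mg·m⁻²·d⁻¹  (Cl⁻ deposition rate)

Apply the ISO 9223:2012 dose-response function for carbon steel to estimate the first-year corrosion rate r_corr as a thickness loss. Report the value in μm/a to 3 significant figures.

carbon steel: T>10 °C ⇒ hinge -0.054·(13.2−10) = -0.1728
  SO₂ term: 1.77·114.7^0.52·exp(0.02·71-0.1728) = 72.54
  Cl⁻ term: 0.102·264.3^0.62·exp(0.033·71+0.04·13.2) = 57.17
  sum: 72.54 + 57.17 → r_corr = 129.7 μm/a

r_corr = 130 μm/a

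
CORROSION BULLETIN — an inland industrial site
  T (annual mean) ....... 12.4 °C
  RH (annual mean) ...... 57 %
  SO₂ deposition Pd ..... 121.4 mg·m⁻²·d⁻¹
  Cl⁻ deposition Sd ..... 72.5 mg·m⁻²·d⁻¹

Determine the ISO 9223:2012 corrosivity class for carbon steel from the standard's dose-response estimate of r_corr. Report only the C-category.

C4

carbon steel: f(T) = -0.054·(T−10) [T>10 °C] = -0.1296
  SO₂ term: 1.77·121.4^0.52·exp(0.02·57-0.1296) = 58.96
  Sd branch = 0.102·Sd^0.62·e^(0.033·RH+0.04·T) = 15.64 μm/a
  sum: 58.96 + 15.64 → r_corr = 74.61 μm/a
Category bounds: 50…80 μm/a bracket r_corr ⇒ C4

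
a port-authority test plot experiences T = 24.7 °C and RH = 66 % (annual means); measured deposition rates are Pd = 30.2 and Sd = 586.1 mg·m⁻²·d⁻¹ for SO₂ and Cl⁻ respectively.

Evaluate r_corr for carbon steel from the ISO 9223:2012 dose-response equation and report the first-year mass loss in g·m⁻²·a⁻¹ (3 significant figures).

r_corr = 1.13e+03 g·m⁻²·a⁻¹

carbon steel: f(T) = -0.054·(T−10) [T>10 °C] = -0.7938
  Pd branch = 1.77·Pd^0.52·e^(0.02·RH+f) = 17.62 μm/a
  Cl⁻ term: 0.102·586.1^0.62·exp(0.033·66+0.04·24.7) = 125.8
  r_corr = 17.62 + 125.8 = 143.4 μm/a
Convert to mass loss: 143.4 μm/a × 7.85 g/cm³ = 1126 g·m⁻²·a⁻¹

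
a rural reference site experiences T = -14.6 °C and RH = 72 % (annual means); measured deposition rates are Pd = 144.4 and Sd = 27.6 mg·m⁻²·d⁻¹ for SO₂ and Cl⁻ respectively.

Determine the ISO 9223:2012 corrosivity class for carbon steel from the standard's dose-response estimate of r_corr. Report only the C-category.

C2

carbon steel: T≤10 °C ⇒ hinge +0.150·(-14.6−10) = -3.6900
  sulphur-dioxide contribution → 2.476 μm/a
  chloride contribution → 4.789 μm/a
  total first-year rate 7.265 μm/a
Category bounds: 1.3…25 μm/a bracket r_corr ⇒ C2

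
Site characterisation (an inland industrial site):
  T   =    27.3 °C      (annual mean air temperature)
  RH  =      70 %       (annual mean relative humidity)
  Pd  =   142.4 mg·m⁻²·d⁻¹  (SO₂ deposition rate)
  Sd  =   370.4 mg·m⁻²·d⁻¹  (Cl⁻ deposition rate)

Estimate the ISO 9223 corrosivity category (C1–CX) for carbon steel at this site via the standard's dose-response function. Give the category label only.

carbon steel: T>10 °C ⇒ hinge -0.054·(27.3−10) = -0.9342
  SO₂ term: 1.77·142.4^0.52·exp(0.02·70-0.9342) = 37.16
  Sd branch = 0.102·Sd^0.62·e^(0.033·RH+0.04·T) = 119.9 μm/a
  sum: 37.16 + 119.9 → r_corr = 157 μm/a
ISO 9223 Table 2 (carbon steel): 80 < 157 ≤ 200 μm/a ⇒ C5

C5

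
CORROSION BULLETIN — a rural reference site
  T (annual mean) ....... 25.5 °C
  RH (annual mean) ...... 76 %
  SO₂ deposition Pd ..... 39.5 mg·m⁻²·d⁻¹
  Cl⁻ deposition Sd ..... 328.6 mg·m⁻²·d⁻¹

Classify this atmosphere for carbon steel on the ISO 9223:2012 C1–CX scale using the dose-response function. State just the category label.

C5

carbon steel: temperature factor f = -0.054·(15.5) = -0.8370
  sulphur-dioxide contribution → 23.7 μm/a
  chloride contribution → 126.2 μm/a
  ⇒ r_corr(carbon steel) = 149.9 μm/a
150 μm/a falls in (80, 200] for carbon steel → category C5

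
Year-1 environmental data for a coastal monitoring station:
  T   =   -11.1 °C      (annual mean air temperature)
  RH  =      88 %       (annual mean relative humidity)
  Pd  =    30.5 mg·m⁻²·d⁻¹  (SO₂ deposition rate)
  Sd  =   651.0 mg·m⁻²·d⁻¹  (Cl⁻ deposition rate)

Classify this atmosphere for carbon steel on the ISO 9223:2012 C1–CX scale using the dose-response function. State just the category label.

carbon steel: temperature factor f = +0.150·(-21.1) = -3.1650
  sulphur-dioxide contribution → 2.568 μm/a
  chloride contribution → 66.28 μm/a
  ⇒ r_corr(carbon steel) = 68.85 μm/a
Category bounds: 50…80 μm/a bracket r_corr ⇒ C4

C4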